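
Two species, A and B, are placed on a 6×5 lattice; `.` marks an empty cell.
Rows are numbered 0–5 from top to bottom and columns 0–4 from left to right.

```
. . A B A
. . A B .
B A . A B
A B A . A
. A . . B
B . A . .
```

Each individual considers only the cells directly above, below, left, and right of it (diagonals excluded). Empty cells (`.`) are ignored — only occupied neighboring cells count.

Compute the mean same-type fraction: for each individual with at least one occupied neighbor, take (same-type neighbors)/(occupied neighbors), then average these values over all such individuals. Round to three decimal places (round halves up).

Row 0: (0,2)A 1/2 · (0,3)B 1/3 · (0,4)A 0/1
Row 1: (1,2)A 1/2 · (1,3)B 1/3
Row 2: (2,0)B 0/2 · (2,1)A 0/2 · (2,3)A 0/2 · (2,4)B 0/2
Row 3: (3,0)A 0/2 · (3,1)B 0/4 · (3,2)A 0/1 · (3,4)A 0/2
Row 4: (4,1)A 0/1 · (4,4)B 0/1
Row 5: (5,0)B — no occupied neighbors · (5,2)A — no occupied neighbors
Sum over 15 individuals: 1/2 + 1/3 + 0/1 + 1/2 + 1/3 + 0/2 + 0/2 + 0/2 + 0/2 + 0/2 + 0/4 + 0/1 + 0/2 + 0/1 + 0/1 = 5/3; mean = 5/3 ÷ 15 = 1/9 = 0.111111… → 0.111.

0.111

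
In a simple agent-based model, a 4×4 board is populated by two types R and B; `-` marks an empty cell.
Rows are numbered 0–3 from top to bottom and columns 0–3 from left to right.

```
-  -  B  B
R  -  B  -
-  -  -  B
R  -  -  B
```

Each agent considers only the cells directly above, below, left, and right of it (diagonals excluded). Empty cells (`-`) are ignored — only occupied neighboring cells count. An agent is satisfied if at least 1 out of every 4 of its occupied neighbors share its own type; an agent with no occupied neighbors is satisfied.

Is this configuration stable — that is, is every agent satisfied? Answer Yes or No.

Yes

(0,2)B 2/2 ✓
(0,3)B 1/1 ✓
(1,0)R 0/0 ✓
(1,2)B 1/1 ✓
(2,3)B 1/1 ✓
(3,0)R 0/0 ✓
(3,3)B 1/1 ✓
All meet the threshold, so the configuration is stable.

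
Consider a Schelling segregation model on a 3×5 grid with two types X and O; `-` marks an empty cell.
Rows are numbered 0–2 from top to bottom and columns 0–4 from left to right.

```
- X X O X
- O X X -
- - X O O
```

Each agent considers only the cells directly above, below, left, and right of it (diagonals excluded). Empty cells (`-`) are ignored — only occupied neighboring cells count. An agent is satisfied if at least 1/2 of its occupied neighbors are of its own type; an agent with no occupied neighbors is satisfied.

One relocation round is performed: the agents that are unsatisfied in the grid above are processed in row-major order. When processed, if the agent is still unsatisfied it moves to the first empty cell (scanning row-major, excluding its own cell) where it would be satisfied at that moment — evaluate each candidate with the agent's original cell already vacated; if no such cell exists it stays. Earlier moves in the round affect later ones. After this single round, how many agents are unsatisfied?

Initially unsatisfied (in order): (0,3), (0,4), (1,1), (1,3), (2,3).
  (0,3) → (1,0).
  (0,4): now satisfied by earlier moves; stays.
  (1,1) → (0,0).
  (1,3): now satisfied by earlier moves; stays.
  (2,3) → (2,0).
Resulting grid:
O X X - X
O - X X -
O - X - O
All satisfied now.

0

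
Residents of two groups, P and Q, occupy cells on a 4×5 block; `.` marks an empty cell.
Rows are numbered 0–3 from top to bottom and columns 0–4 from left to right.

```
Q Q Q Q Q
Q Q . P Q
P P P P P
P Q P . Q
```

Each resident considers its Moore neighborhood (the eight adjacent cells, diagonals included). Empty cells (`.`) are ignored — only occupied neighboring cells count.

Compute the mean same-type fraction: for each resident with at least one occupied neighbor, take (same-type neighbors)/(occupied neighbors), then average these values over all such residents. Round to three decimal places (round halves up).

Row 0: (0,0)Q 3/3 · (0,1)Q 4/4 · (0,2)Q 3/4 · (0,3)Q 3/4 · (0,4)Q 2/3
Row 1: (1,0)Q 3/5 · (1,1)Q 4/7 · (1,3)P 3/7 · (1,4)Q 2/5
Row 2: (2,0)P 2/5 · (2,1)P 4/7 · (2,2)P 4/6 · (2,3)P 4/6 · (2,4)P 2/4
Row 3: (3,0)P 2/3 · (3,1)Q 0/5 · (3,2)P 3/4 · (3,4)Q 0/2
Sum over 18 residents: 3/3 + 4/4 + 3/4 + 3/4 + 2/3 + 3/5 + 4/7 + 3/7 + 2/5 + 2/5 + 4/7 + 4/6 + 4/6 + 2/4 + 2/3 + 0/5 + 3/4 + 0/2 = 4363/420; mean = 4363/420 ÷ 18 = 4363/7560 = 0.577116… → 0.577.

0.577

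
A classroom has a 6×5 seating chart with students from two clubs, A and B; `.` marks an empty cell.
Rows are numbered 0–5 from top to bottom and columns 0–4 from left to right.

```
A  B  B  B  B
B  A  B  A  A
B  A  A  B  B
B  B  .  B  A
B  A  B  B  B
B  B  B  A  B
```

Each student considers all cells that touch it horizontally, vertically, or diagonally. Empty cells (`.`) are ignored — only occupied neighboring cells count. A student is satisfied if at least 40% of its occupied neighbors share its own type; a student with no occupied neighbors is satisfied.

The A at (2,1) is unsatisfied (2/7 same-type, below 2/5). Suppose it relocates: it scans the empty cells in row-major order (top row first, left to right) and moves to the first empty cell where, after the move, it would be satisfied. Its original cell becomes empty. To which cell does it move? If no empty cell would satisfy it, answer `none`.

Vacating (2,1). Empty cells in order:
  (3,2): 2/7 same-type → still unsatisfied.

none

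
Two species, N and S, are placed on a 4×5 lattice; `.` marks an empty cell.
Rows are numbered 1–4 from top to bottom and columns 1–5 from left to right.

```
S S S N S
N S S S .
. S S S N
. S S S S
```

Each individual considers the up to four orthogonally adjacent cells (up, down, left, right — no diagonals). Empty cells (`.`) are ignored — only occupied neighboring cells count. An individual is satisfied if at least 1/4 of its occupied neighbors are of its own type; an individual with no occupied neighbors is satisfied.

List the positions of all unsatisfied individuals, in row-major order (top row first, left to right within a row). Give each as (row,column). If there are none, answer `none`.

(1,4), (1,5), (2,1), (3,5)

(1,1)S 1/2 ok
(1,2)S 3/3 ok
(1,3)S 2/3 ok
(1,4)N 0/3 unhappy
(1,5)S 0/1 unhappy
(2,1)N 0/2 unhappy
(2,2)S 3/4 ok
(2,3)S 4/4 ok
(2,4)S 2/3 ok
(3,2)S 3/3 ok
(3,3)S 4/4 ok
(3,4)S 3/4 ok
(3,5)N 0/2 unhappy
(4,2)S 2/2 ok
(4,3)S 3/3 ok
(4,4)S 3/3 ok
(4,5)S 1/2 ok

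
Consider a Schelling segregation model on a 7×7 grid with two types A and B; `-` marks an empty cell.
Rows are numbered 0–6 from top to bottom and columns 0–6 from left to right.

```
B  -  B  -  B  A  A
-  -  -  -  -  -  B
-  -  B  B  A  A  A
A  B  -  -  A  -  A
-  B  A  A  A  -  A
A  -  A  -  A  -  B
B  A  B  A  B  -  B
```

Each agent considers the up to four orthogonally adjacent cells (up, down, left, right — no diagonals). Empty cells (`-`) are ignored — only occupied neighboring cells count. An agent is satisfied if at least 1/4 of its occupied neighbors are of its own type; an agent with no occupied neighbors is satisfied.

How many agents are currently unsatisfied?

9

(0,0)B 0/0 satisfied
(0,2)B 0/0 satisfied
(0,4)B 0/1 not
(0,5)A 1/2 satisfied
(0,6)A 1/2 satisfied
(1,6)B 0/2 not
(2,2)B 1/1 satisfied
(2,3)B 1/2 satisfied
(2,4)A 2/3 satisfied
(2,5)A 2/2 satisfied
(2,6)A 2/3 satisfied
(3,0)A 0/1 not
(3,1)B 1/2 satisfied
(3,4)A 2/2 satisfied
(3,6)A 2/2 satisfied
(4,1)B 1/2 satisfied
(4,2)A 2/3 satisfied
(4,3)A 2/2 satisfied
(4,4)A 3/3 satisfied
(4,6)A 1/2 satisfied
(5,0)A 0/1 not
(5,2)A 1/2 satisfied
(5,4)A 1/2 satisfied
(5,6)B 1/2 satisfied
(6,0)B 0/2 not
(6,1)A 0/2 not
(6,2)B 0/3 not
(6,3)A 0/2 not
(6,4)B 0/2 not
(6,6)B 1/1 satisfied
Unsatisfied: (0,4), (1,6), (3,0), (5,0), (6,0), (6,1), (6,2), (6,3), (6,4) — 9 in total.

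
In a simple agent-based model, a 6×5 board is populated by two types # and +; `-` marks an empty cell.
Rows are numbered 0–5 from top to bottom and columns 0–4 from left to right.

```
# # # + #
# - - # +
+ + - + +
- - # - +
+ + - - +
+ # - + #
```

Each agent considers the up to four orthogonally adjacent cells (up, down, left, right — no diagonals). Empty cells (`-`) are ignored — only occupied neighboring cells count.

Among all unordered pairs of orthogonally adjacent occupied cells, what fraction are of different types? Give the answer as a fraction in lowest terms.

11/21

Scan each occupied cell's neighbors to the right and below so each pair is counted once.
From row 0: 4 unlike of 7 pairs (running 4/7).
From row 1: 3 unlike of 4 pairs (running 7/11).
From row 2: 0 unlike of 3 pairs (running 7/14).
From row 3: 0 unlike of 1 pairs (running 7/15).
From row 4: 2 unlike of 4 pairs (running 9/19).
From row 5: 2 unlike of 2 pairs (running 11/21).
Total adjacent occupied pairs: 21; unlike-type pairs: 11.
11/21 is already in lowest terms.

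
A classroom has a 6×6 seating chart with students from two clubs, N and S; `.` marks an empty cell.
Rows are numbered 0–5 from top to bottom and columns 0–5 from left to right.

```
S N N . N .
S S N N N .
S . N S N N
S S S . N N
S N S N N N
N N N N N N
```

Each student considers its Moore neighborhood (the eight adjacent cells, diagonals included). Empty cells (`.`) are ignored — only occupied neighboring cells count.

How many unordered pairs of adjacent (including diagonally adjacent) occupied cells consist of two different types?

Scan each occupied cell's neighbors to the right and below (and the two forward diagonals) so each pair is counted once.
Row 0: S(0,0)–N(0,1)≠ S(0,0)–S(1,0)= S(0,0)–S(1,1)= N(0,1)–N(0,2)= N(0,1)–S(1,1)≠ N(0,1)–N(1,2)= N(0,1)–S(1,0)≠ N(0,2)–N(1,2)= N(0,2)–N(1,3)= N(0,2)–S(1,1)≠ N(0,4)–N(1,4)= N(0,4)–N(1,3)=  → 4/12 unlike.
Row 1: S(1,0)–S(1,1)= S(1,0)–S(2,0)= S(1,1)–N(1,2)≠ S(1,1)–N(2,2)≠ S(1,1)–S(2,0)= N(1,2)–N(1,3)= N(1,2)–N(2,2)= N(1,2)–S(2,3)≠ N(1,3)–N(1,4)= N(1,3)–S(2,3)≠ N(1,3)–N(2,4)= N(1,3)–N(2,2)= N(1,4)–N(2,4)= N(1,4)–N(2,5)= N(1,4)–S(2,3)≠  → 5/15 unlike.
Row 2: S(2,0)–S(3,0)= S(2,0)–S(3,1)= N(2,2)–S(2,3)≠ N(2,2)–S(3,2)≠ N(2,2)–S(3,1)≠ S(2,3)–N(2,4)≠ S(2,3)–N(3,4)≠ S(2,3)–S(3,2)= N(2,4)–N(2,5)= N(2,4)–N(3,4)= N(2,4)–N(3,5)= N(2,5)–N(3,5)= N(2,5)–N(3,4)=  → 5/13 unlike.
Row 3: S(3,0)–S(3,1)= S(3,0)–S(4,0)= S(3,0)–N(4,1)≠ S(3,1)–S(3,2)= S(3,1)–N(4,1)≠ S(3,1)–S(4,2)= S(3,1)–S(4,0)= S(3,2)–S(4,2)= S(3,2)–N(4,3)≠ S(3,2)–N(4,1)≠ N(3,4)–N(3,5)= N(3,4)–N(4,4)= N(3,4)–N(4,5)= N(3,4)–N(4,3)= N(3,5)–N(4,5)= N(3,5)–N(4,4)=  → 4/16 unlike.
Row 4: S(4,0)–N(4,1)≠ S(4,0)–N(5,0)≠ S(4,0)–N(5,1)≠ N(4,1)–S(4,2)≠ N(4,1)–N(5,1)= N(4,1)–N(5,2)= N(4,1)–N(5,0)= S(4,2)–N(4,3)≠ S(4,2)–N(5,2)≠ S(4,2)–N(5,3)≠ S(4,2)–N(5,1)≠ N(4,3)–N(4,4)= N(4,3)–N(5,3)= N(4,3)–N(5,4)= N(4,3)–N(5,2)= N(4,4)–N(4,5)= N(4,4)–N(5,4)= N(4,4)–N(5,5)= N(4,4)–N(5,3)= N(4,5)–N(5,5)= N(4,5)–N(5,4)=  → 8/21 unlike.
Row 5: N(5,0)–N(5,1)= N(5,1)–N(5,2)= N(5,2)–N(5,3)= N(5,3)–N(5,4)= N(5,4)–N(5,5)=  → 0/5 unlike.
Total adjacent occupied pairs: 82; unlike-type pairs: 26.

26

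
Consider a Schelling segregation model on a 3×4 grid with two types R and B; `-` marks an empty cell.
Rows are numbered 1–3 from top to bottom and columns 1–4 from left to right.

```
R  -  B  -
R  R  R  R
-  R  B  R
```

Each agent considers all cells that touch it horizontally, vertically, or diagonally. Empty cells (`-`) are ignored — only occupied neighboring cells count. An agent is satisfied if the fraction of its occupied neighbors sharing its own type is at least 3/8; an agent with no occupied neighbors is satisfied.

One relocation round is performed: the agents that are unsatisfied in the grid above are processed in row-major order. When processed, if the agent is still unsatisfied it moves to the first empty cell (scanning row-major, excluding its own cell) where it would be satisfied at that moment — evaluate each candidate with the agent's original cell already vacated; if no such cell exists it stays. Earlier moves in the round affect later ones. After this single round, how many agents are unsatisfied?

2

Initially unsatisfied (in order): (1,3), (3,3).
  (1,3): no empty cell satisfies it; stays.
  (3,3): no empty cell satisfies it; stays.
Resulting grid:
R - B -
R R R R
- R B R
Unsatisfied now: (1,3), (3,3).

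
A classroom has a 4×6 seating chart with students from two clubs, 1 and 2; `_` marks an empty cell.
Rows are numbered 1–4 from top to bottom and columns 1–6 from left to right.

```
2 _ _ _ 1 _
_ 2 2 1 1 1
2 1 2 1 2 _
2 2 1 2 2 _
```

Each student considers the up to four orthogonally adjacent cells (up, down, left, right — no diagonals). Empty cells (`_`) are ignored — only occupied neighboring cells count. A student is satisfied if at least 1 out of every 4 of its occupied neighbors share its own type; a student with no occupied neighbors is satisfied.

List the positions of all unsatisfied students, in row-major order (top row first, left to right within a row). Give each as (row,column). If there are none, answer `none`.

(3,2), (4,3)

(1,1)2 0/0 ok
(1,5)1 1/1 ok
(2,2)2 1/2 ok
(2,3)2 2/3 ok
(2,4)1 2/3 ok
(2,5)1 3/4 ok
(2,6)1 1/1 ok
(3,1)2 1/2 ok
(3,2)1 0/4 unhappy
(3,3)2 1/4 ok
(3,4)1 1/4 ok
(3,5)2 1/3 ok
(4,1)2 2/2 ok
(4,2)2 1/3 ok
(4,3)1 0/3 unhappy
(4,4)2 1/3 ok
(4,5)2 2/2 ok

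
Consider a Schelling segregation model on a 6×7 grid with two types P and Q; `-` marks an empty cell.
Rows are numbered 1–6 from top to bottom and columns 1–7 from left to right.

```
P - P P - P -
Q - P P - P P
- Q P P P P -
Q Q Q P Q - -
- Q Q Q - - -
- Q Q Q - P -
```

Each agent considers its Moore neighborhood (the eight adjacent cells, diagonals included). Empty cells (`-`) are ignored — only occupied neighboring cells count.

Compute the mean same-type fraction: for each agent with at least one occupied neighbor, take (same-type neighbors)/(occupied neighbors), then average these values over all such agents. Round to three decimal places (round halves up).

Row 1: (1,1)P 0/1 · (1,3)P 3/3 · (1,4)P 3/3 · (1,6)P 2/2
Row 2: (2,1)Q 1/2 · (2,3)P 5/6 · (2,4)P 6/6 · (2,6)P 4/4 · (2,7)P 3/3
Row 3: (3,2)Q 4/6 · (3,3)P 4/7 · (3,4)P 5/7 · (3,5)P 5/6 · (3,6)P 3/4
Row 4: (4,1)Q 3/3 · (4,2)Q 5/6 · (4,3)Q 5/8 · (4,4)P 3/7 · (4,5)Q 1/5
Row 5: (5,2)Q 6/6 · (5,3)Q 7/8 · (5,4)Q 5/6
Row 6: (6,2)Q 3/3 · (6,3)Q 5/5 · (6,4)Q 3/3 · (6,6)P — no occupied neighbors
Sum over 25 agents: 0/1 + 3/3 + 3/3 + 2/2 + 1/2 + 5/6 + 6/6 + 4/4 + 3/3 + 4/6 + 4/7 + 5/7 + 5/6 + 3/4 + 3/3 + 5/6 + 5/8 + 3/7 + 1/5 + 6/6 + 7/8 + 5/6 + 3/3 + 5/5 + 3/3 = 2753/140; mean = 2753/140 ÷ 25 = 2753/3500 = 0.786571… → 0.787.

0.787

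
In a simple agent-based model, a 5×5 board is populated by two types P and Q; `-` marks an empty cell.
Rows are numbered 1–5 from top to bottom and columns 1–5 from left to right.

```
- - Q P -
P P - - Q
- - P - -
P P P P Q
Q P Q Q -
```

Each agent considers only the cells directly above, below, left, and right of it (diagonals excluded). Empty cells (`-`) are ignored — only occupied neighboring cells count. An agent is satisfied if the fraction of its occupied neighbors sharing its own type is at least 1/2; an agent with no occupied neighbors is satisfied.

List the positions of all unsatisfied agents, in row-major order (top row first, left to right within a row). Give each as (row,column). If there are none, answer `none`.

(1,3), (1,4), (4,4), (4,5), (5,1), (5,2), (5,3)

(1,3)Q 0/1 ✗
(1,4)P 0/1 ✗
(2,1)P 1/1 ✓
(2,2)P 1/1 ✓
(2,5)Q 0/0 ✓
(3,3)P 1/1 ✓
(4,1)P 1/2 ✓
(4,2)P 3/3 ✓
(4,3)P 3/4 ✓
(4,4)P 1/3 ✗
(4,5)Q 0/1 ✗
(5,1)Q 0/2 ✗
(5,2)P 1/3 ✗
(5,3)Q 1/3 ✗
(5,4)Q 1/2 ✓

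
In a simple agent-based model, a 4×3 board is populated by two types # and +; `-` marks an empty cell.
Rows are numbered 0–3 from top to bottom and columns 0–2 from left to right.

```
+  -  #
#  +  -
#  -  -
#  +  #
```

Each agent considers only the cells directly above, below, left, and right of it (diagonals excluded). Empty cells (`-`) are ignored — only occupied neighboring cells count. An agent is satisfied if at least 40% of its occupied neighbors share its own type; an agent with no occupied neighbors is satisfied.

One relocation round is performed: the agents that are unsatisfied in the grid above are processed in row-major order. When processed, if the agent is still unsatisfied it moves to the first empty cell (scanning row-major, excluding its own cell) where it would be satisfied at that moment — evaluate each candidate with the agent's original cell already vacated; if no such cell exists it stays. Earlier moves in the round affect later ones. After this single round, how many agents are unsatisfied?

Initially unsatisfied (in order): (0,0), (1,0), (1,1), (3,1), (3,2).
  (0,0) → (0,1).
  (1,0): now satisfied by earlier moves; stays.
  (1,1): now satisfied by earlier moves; stays.
  (3,1) → (0,0).
  (3,2): now satisfied by earlier moves; stays.
Resulting grid:
+ + #
# + -
# - -
# - #
Unsatisfied now: (0,2), (1,0).

2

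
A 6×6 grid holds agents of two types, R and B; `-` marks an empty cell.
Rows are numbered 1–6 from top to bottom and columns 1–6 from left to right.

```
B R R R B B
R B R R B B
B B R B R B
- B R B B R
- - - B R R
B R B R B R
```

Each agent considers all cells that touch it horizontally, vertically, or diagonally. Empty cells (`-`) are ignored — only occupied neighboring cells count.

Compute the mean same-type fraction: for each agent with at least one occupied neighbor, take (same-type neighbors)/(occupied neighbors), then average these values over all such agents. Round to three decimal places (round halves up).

(1,1)B 1/3
(1,2)R 3/5
(1,3)R 4/5
(1,4)R 3/5
(1,5)B 3/5
(1,6)B 3/3
(2,1)R 1/5
(2,2)B 3/8
(2,3)R 5/8
(2,4)R 5/8
(2,5)B 5/8
(2,6)B 4/5
(3,1)B 3/4
(3,2)B 3/7
(3,3)R 3/8
(3,4)B 3/8
(3,5)R 2/8
(3,6)B 3/5
(4,2)B 2/4
(4,3)R 1/6
(4,4)B 3/7
(4,5)B 4/8
(4,6)R 3/5
(5,4)B 4/7
(5,5)R 4/8
(5,6)R 3/5
(6,1)B 0/1
(6,2)R 0/2
(6,3)B 1/3
(6,4)R 1/4
(6,5)B 1/5
(6,6)R 2/3
Sum over 32 agents: 1/3 + 3/5 + 4/5 + 3/5 + 3/5 + 3/3 + 1/5 + 3/8 + 5/8 + 5/8 + 5/8 + 4/5 + 3/4 + 3/7 + 3/8 + 3/8 + 2/8 + 3/5 + 2/4 + 1/6 + 3/7 + 4/8 + 3/5 + 4/7 + 4/8 + 3/5 + 0/1 + 0/2 + 1/3 + 1/4 + 1/5 + 2/3 = 2139/140; mean = 2139/140 ÷ 32 = 2139/4480 = 0.477455… → 0.477.

0.477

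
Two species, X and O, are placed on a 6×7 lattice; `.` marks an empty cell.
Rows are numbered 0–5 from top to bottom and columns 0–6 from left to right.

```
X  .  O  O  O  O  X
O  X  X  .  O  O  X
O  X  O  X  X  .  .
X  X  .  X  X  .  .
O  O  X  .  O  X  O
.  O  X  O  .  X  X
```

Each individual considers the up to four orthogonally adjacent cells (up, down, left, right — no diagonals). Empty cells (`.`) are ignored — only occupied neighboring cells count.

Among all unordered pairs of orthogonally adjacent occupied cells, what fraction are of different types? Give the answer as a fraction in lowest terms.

20/41

Scan each occupied cell's neighbors to the right and below so each pair is counted once.
From row 0: 3 unlike of 9 pairs (running 3/9).
From row 1: 4 unlike of 8 pairs (running 7/17).
From row 2: 4 unlike of 8 pairs (running 11/25).
From row 3: 3 unlike of 5 pairs (running 14/30).
From row 4: 4 unlike of 8 pairs (running 18/38).
From row 5: 2 unlike of 3 pairs (running 20/41).
Total adjacent occupied pairs: 41; unlike-type pairs: 20.
20/41 is already in lowest terms.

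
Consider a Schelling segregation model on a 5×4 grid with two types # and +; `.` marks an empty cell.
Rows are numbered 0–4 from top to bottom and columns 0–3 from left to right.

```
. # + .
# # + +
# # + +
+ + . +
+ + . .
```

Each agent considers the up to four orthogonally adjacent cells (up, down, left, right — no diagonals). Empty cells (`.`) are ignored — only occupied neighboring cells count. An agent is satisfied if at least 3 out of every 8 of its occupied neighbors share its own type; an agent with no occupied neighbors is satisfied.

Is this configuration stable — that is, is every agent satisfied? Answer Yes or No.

(0,1)# 1/2 satisfied
(0,2)+ 1/2 satisfied
(1,0)# 2/2 satisfied
(1,1)# 3/4 satisfied
(1,2)+ 3/4 satisfied
(1,3)+ 2/2 satisfied
(2,0)# 2/3 satisfied
(2,1)# 2/4 satisfied
(2,2)+ 2/3 satisfied
(2,3)+ 3/3 satisfied
(3,0)+ 2/3 satisfied
(3,1)+ 2/3 satisfied
(3,3)+ 1/1 satisfied
(4,0)+ 2/2 satisfied
(4,1)+ 2/2 satisfied
All meet the threshold, so the configuration is stable.

Yes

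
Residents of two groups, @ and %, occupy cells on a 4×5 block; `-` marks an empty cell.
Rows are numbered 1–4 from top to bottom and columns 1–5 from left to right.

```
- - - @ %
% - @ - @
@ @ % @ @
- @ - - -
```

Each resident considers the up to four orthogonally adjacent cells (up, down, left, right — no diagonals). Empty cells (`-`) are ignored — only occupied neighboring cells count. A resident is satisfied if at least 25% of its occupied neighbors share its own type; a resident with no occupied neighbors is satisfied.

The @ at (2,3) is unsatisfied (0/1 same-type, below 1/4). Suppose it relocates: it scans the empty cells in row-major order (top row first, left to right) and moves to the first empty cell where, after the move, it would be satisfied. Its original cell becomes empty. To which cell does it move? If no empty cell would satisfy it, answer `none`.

Vacating (2,3). Empty cells in order:
  (1,1): 0/1 same-type → still unsatisfied.
  (1,2): 0/0 same-type → satisfied — stop here.

(1,2)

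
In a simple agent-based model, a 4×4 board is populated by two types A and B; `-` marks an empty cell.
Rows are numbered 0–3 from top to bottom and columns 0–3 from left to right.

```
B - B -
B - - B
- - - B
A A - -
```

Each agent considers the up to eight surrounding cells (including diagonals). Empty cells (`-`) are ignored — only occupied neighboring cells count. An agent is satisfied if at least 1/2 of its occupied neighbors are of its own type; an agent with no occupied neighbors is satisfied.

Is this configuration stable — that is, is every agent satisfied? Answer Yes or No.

Row 0: (0,0)B 1/1 ✓ · (0,2)B 1/1 ✓
Row 1: (1,0)B 1/1 ✓ · (1,3)B 2/2 ✓
Row 2: (2,3)B 1/1 ✓
Row 3: (3,0)A 1/1 ✓ · (3,1)A 1/1 ✓
All meet the threshold, so the configuration is stable.

Yes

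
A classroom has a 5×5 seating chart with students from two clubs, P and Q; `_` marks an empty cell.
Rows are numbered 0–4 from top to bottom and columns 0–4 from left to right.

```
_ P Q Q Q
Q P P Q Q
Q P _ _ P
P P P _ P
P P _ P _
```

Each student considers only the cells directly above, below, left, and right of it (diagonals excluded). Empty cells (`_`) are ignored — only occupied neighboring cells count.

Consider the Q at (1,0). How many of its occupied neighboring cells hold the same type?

1

Occupied neighbors of (1,0): (2,0)=Q, (1,1)=P.
Same type (Q): 1 of 2.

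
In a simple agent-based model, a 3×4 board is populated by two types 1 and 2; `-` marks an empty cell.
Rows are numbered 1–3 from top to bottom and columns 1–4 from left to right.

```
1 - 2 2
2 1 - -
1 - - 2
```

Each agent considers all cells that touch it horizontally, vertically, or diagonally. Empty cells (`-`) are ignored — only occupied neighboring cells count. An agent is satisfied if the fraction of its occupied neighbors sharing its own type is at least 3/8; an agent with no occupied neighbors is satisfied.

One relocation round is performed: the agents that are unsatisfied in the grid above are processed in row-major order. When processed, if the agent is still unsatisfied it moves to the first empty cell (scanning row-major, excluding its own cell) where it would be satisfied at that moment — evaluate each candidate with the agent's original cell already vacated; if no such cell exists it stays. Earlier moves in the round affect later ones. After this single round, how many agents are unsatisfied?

Initially unsatisfied (in order): (2,1).
  (2,1) → (2,3).
Resulting grid:
1 - 2 2
- 1 2 -
1 - - 2
All satisfied now.

0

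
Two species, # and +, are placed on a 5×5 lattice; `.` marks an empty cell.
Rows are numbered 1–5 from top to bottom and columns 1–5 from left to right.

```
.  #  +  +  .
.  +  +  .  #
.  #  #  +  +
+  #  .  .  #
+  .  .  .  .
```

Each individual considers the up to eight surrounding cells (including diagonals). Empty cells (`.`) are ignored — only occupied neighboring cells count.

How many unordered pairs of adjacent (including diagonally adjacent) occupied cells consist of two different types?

16

Scan each occupied cell's neighbors to the right and below (and the two forward diagonals) so each pair is counted once.
From row 1: 4 unlike of 8 pairs (running 4/8).
From row 2: 6 unlike of 8 pairs (running 10/16).
From row 3: 4 unlike of 8 pairs (running 14/24).
From row 4: 2 unlike of 3 pairs (running 16/27).
Total adjacent occupied pairs: 27; unlike-type pairs: 16.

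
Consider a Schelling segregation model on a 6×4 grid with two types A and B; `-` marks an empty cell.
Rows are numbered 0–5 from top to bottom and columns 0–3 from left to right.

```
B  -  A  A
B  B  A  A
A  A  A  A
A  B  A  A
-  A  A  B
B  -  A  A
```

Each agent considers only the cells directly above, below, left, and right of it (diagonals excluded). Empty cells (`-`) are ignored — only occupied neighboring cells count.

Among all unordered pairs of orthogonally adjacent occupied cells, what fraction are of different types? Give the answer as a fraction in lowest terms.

Scan each occupied cell's neighbors to the right and below so each pair is counted once.
From row 0: 0 unlike of 4 pairs (running 0/4).
From row 1: 3 unlike of 7 pairs (running 3/11).
From row 2: 1 unlike of 7 pairs (running 4/18).
From row 3: 4 unlike of 6 pairs (running 8/24).
From row 4: 2 unlike of 4 pairs (running 10/28).
From row 5: 0 unlike of 1 pairs (running 10/29).
Total adjacent occupied pairs: 29; unlike-type pairs: 10.
10/29 is already in lowest terms.

10/29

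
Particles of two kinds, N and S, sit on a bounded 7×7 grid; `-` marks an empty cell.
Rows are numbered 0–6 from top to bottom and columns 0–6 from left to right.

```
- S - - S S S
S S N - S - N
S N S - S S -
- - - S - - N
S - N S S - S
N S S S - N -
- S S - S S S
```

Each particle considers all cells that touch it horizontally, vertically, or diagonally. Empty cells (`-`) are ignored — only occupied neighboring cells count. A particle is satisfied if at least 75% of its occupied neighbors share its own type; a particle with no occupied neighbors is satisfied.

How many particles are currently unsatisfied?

(0,1)S 2/3 unhappy
(0,4)S 2/2 ok
(0,5)S 3/4 ok
(0,6)S 1/2 unhappy
(1,0)S 3/4 ok
(1,1)S 4/6 unhappy
(1,2)N 1/4 unhappy
(1,4)S 4/4 ok
(1,6)N 0/3 unhappy
(2,0)S 2/3 unhappy
(2,1)N 1/5 unhappy
(2,2)S 2/4 unhappy
(2,4)S 3/3 ok
(2,5)S 2/4 unhappy
(3,3)S 4/5 ok
(3,6)N 0/2 unhappy
(4,0)S 1/2 unhappy
(4,2)N 0/5 unhappy
(4,3)S 4/5 ok
(4,4)S 3/4 ok
(4,6)S 0/2 unhappy
(5,0)N 0/3 unhappy
(5,1)S 4/6 unhappy
(5,2)S 5/6 ok
(5,3)S 5/6 ok
(5,5)N 0/5 unhappy
(6,1)S 3/4 ok
(6,2)S 4/4 ok
(6,4)S 2/3 unhappy
(6,5)S 2/3 unhappy
(6,6)S 1/2 unhappy
Unsatisfied: (0,1), (0,6), (1,1), (1,2), (1,6), (2,0), (2,1), (2,2), (2,5), (3,6), (4,0), (4,2), (4,6), (5,0), (5,1), (5,5), (6,4), (6,5), (6,6) — 19 in total.

19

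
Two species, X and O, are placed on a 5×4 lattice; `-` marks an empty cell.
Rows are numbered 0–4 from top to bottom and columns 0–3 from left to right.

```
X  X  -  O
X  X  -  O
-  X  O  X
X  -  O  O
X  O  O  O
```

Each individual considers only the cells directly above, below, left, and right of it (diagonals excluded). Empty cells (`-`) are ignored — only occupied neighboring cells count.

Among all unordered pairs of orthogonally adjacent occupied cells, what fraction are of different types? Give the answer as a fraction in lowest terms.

Scan each occupied cell's neighbors to the right and below so each pair is counted once.
From row 0: 0 unlike of 4 pairs (running 0/4).
From row 1: 1 unlike of 3 pairs (running 1/7).
From row 2: 3 unlike of 4 pairs (running 4/11).
From row 3: 0 unlike of 4 pairs (running 4/15).
From row 4: 1 unlike of 3 pairs (running 5/18).
Total adjacent occupied pairs: 18; unlike-type pairs: 5.
5/18 is already in lowest terms.

5/18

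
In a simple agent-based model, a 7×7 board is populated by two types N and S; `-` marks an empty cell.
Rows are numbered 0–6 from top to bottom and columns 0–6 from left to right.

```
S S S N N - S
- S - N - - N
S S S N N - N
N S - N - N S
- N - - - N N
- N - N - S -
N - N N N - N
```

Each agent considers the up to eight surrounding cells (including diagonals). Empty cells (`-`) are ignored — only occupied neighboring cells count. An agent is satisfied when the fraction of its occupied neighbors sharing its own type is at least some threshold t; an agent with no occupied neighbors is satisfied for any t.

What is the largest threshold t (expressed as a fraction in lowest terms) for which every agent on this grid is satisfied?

(0,0)S 2/2
(0,1)S 3/3
(0,2)S 2/4
(0,3)N 2/3
(0,4)N 2/2
(0,6)S 0/1
(1,1)S 6/6
(1,3)N 4/6
(1,6)N 1/2
(2,0)S 3/4
(2,1)S 4/5
(2,2)S 3/6
(2,3)N 3/4
(2,4)N 4/4
(2,6)N 2/3
(3,0)N 1/4
(3,1)S 3/5
(3,3)N 2/3
(3,5)N 4/5
(3,6)S 0/4
(4,1)N 2/3
(4,5)N 2/4
(4,6)N 2/4
(5,1)N 3/3
(5,3)N 3/3
(5,5)S 0/4
(6,0)N 1/1
(6,2)N 3/3
(6,3)N 3/3
(6,4)N 2/3
(6,6)N 0/1
The smallest same-type fraction is 0/1 at (0,6), which reduces to 0/1. Any threshold above that leaves this agent unsatisfied.

0/1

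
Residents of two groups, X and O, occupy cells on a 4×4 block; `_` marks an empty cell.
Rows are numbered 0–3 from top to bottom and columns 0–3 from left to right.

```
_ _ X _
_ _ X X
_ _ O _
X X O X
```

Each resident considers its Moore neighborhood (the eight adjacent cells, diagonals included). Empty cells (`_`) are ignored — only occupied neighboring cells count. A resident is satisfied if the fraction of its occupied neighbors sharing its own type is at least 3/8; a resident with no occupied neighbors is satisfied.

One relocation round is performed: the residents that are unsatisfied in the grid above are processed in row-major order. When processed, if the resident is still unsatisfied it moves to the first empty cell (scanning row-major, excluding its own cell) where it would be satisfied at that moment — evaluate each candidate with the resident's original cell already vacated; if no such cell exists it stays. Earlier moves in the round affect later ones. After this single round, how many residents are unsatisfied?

0

Initially unsatisfied (in order): (2,2), (3,1), (3,2), (3,3).
  (2,2) → (0,0).
  (3,1): now satisfied by earlier moves; stays.
  (3,2) → (1,0).
  (3,3): now satisfied by earlier moves; stays.
Resulting grid:
O _ X _
O _ X X
_ _ _ _
X X _ X
All satisfied now.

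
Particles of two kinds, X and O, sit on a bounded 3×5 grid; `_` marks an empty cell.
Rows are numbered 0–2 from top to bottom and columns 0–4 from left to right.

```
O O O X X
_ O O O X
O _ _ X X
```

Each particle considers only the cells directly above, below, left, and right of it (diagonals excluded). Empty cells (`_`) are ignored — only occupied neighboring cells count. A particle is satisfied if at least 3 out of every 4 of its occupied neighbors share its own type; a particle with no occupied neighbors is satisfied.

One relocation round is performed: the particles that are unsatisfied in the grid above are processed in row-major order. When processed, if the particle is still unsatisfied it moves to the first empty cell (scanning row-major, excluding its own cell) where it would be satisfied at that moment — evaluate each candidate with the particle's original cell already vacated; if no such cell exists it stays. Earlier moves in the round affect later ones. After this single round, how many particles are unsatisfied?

0

Initially unsatisfied (in order): (0,2), (0,3), (1,3), (1,4), (2,3).
  (0,2) → (1,0).
  (0,3): no empty cell satisfies it; stays.
  (1,3) → (2,1).
  (1,4): now satisfied by earlier moves; stays.
  (2,3): now satisfied by earlier moves; stays.
Resulting grid:
O O _ X X
O O O _ X
O O _ X X
All satisfied now.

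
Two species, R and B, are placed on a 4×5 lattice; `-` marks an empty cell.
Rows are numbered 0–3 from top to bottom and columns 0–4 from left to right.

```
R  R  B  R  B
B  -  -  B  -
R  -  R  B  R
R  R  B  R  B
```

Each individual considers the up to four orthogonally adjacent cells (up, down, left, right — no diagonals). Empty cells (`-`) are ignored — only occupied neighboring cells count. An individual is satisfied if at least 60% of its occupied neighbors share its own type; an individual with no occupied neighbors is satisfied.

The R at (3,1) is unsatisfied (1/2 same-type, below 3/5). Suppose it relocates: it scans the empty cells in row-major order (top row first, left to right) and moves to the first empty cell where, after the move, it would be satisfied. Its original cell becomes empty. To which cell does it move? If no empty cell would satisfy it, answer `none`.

(2,1)

Vacating (3,1). Empty cells in order:
  (1,1): 1/2 same-type → still unsatisfied.
  (1,2): 1/3 same-type → still unsatisfied.
  (1,4): 1/3 same-type → still unsatisfied.
  (2,1): 2/2 same-type → satisfied — stop here.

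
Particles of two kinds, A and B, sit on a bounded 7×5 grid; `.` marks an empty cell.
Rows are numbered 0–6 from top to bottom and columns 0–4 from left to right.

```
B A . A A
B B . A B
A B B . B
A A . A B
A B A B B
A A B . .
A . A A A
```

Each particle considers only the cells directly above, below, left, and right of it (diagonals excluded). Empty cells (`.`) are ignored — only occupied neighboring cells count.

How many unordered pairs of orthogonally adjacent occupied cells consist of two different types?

Scan each occupied cell's neighbors to the right and below so each pair is counted once.
Row 0: B(0,0)–A(0,1)≠ B(0,0)–B(1,0)= A(0,1)–B(1,1)≠ A(0,3)–A(0,4)= A(0,3)–A(1,3)= A(0,4)–B(1,4)≠  → 3/6 unlike.
Row 1: B(1,0)–B(1,1)= B(1,0)–A(2,0)≠ B(1,1)–B(2,1)= A(1,3)–B(1,4)≠ B(1,4)–B(2,4)=  → 2/5 unlike.
Row 2: A(2,0)–B(2,1)≠ A(2,0)–A(3,0)= B(2,1)–B(2,2)= B(2,1)–A(3,1)≠ B(2,4)–B(3,4)=  → 2/5 unlike.
Row 3: A(3,0)–A(3,1)= A(3,0)–A(4,0)= A(3,1)–B(4,1)≠ A(3,3)–B(3,4)≠ A(3,3)–B(4,3)≠ B(3,4)–B(4,4)=  → 3/6 unlike.
Row 4: A(4,0)–B(4,1)≠ A(4,0)–A(5,0)= B(4,1)–A(4,2)≠ B(4,1)–A(5,1)≠ A(4,2)–B(4,3)≠ A(4,2)–B(5,2)≠ B(4,3)–B(4,4)=  → 5/7 unlike.
Row 5: A(5,0)–A(5,1)= A(5,0)–A(6,0)= A(5,1)–B(5,2)≠ B(5,2)–A(6,2)≠  → 2/4 unlike.
Row 6: A(6,2)–A(6,3)= A(6,3)–A(6,4)=  → 0/2 unlike.
Total adjacent occupied pairs: 35; unlike-type pairs: 17.

17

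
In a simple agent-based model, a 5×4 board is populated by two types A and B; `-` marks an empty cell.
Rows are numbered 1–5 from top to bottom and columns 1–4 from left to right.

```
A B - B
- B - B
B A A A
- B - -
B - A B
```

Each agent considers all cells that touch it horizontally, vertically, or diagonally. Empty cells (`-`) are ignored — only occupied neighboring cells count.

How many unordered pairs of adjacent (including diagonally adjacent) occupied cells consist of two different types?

Scan each occupied cell's neighbors to the right and below (and the two forward diagonals) so each pair is counted once.
Row 1: A(1,1)–B(1,2)≠ A(1,1)–B(2,2)≠ B(1,2)–B(2,2)= B(1,4)–B(2,4)=  → 2/4 unlike.
Row 2: B(2,2)–A(3,2)≠ B(2,2)–A(3,3)≠ B(2,2)–B(3,1)= B(2,4)–A(3,4)≠ B(2,4)–A(3,3)≠  → 4/5 unlike.
Row 3: B(3,1)–A(3,2)≠ B(3,1)–B(4,2)= A(3,2)–A(3,3)= A(3,2)–B(4,2)≠ A(3,3)–A(3,4)= A(3,3)–B(4,2)≠  → 3/6 unlike.
Row 4: B(4,2)–A(5,3)≠ B(4,2)–B(5,1)=  → 1/2 unlike.
Row 5: A(5,3)–B(5,4)≠  → 1/1 unlike.
Total adjacent occupied pairs: 18; unlike-type pairs: 11.

11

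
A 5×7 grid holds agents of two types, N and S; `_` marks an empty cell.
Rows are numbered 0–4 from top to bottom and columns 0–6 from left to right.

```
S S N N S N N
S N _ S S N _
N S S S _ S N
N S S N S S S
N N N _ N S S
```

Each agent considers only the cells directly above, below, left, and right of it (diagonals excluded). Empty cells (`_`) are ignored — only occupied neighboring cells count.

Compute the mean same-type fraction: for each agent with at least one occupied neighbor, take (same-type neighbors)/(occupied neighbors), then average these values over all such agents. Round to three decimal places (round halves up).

(0,0)S 2/2
(0,1)S 1/3
(0,2)N 1/2
(0,3)N 1/3
(0,4)S 1/3
(0,5)N 2/3
(0,6)N 1/1
(1,0)S 1/3
(1,1)N 0/3
(1,3)S 2/3
(1,4)S 2/3
(1,5)N 1/3
(2,0)N 1/3
(2,1)S 2/4
(2,2)S 3/3
(2,3)S 2/3
(2,5)S 1/3
(2,6)N 0/2
(3,0)N 2/3
(3,1)S 2/4
(3,2)S 2/4
(3,3)N 0/3
(3,4)S 1/3
(3,5)S 4/4
(3,6)S 2/3
(4,0)N 2/2
(4,1)N 2/3
(4,2)N 1/2
(4,4)N 0/2
(4,5)S 2/3
(4,6)S 2/2
Sum over 31 agents: 2/2 + 1/3 + 1/2 + 1/3 + 1/3 + 2/3 + 1/1 + 1/3 + 0/3 + 2/3 + 2/3 + 1/3 + 1/3 + 2/4 + 3/3 + 2/3 + 1/3 + 0/2 + 2/3 + 2/4 + 2/4 + 0/3 + 1/3 + 4/4 + 2/3 + 2/2 + 2/3 + 1/2 + 0/2 + 2/3 + 2/2 = 33/2; mean = 33/2 ÷ 31 = 33/62 = 0.532258… → 0.532.

0.532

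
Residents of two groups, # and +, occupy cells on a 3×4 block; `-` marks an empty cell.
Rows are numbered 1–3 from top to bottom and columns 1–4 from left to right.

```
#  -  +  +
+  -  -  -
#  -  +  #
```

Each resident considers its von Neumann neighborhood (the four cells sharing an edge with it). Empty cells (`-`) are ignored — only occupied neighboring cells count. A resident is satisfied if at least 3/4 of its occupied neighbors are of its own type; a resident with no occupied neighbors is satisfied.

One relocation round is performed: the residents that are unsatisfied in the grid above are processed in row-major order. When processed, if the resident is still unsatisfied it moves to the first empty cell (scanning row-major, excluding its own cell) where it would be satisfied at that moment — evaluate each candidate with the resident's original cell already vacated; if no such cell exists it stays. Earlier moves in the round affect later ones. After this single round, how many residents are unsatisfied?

Initially unsatisfied (in order): (1,1), (2,1), (3,1), (3,3), (3,4).
  (1,1): no empty cell satisfies it; stays.
  (2,1) → (2,2).
  (3,1): now satisfied by earlier moves; stays.
  (3,3) → (2,3).
  (3,4): now satisfied by earlier moves; stays.
Resulting grid:
# - + +
- + + -
# - - #
All satisfied now.

0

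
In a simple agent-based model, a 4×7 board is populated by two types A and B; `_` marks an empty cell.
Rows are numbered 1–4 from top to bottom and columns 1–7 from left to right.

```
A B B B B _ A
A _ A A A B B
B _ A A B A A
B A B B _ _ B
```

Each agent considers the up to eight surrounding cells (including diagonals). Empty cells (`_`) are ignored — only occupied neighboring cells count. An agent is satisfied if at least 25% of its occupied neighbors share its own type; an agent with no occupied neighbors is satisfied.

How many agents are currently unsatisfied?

Row 1: (1,1)A 1/2 satisfied · (1,2)B 1/4 satisfied · (1,3)B 2/4 satisfied · (1,4)B 2/5 satisfied · (1,5)B 2/4 satisfied · (1,7)A 0/2 not
Row 2: (2,1)A 1/3 satisfied · (2,3)A 3/6 satisfied · (2,4)A 4/8 satisfied · (2,5)A 3/7 satisfied · (2,6)B 3/7 satisfied · (2,7)B 1/4 satisfied
Row 3: (3,1)B 1/3 satisfied · (3,3)A 4/6 satisfied · (3,4)A 4/7 satisfied · (3,5)B 2/6 satisfied · (3,6)A 2/6 satisfied · (3,7)A 1/4 satisfied
Row 4: (4,1)B 1/2 satisfied · (4,2)A 1/4 satisfied · (4,3)B 1/4 satisfied · (4,4)B 2/4 satisfied · (4,7)B 0/2 not
Unsatisfied: (1,7), (4,7) — 2 in total.

2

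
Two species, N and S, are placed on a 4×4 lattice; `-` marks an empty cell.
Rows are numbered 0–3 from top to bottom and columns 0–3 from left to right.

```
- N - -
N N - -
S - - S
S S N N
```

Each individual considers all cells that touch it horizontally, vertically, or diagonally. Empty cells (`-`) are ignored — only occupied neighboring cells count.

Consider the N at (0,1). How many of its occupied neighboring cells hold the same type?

2

Occupied neighbors of (0,1): (1,0)=N, (1,1)=N.
Same type (N): 2 of 2.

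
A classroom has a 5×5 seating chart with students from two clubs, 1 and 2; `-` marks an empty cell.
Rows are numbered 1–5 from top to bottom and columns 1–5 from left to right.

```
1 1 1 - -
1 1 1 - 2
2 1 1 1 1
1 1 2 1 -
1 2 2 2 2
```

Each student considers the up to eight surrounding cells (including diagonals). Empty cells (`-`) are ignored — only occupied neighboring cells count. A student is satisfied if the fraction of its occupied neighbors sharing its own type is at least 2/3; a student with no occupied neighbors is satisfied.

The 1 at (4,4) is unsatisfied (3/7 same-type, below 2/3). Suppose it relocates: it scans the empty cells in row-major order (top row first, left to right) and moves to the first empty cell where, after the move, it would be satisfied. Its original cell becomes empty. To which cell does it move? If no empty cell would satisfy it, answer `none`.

Vacating (4,4). Empty cells in order:
  (1,4): 2/3 same-type → satisfied — stop here.

(1,4)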